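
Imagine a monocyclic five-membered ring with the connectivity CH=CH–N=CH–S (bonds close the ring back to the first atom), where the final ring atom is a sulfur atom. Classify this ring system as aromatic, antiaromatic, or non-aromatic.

Aromatic

All ring atoms are sp² and supply a p orbital to the ring (the double-bond atoms are sp², each contributing one p electron; each =N– nitrogen is pyridine-type (lone pair in the sp² plane, one electron in the p orbital); the sulfur donates one lone pair from its p orbital); the conjugation is uninterrupted.
Counting π electrons: 2 × 2 = 4 from the double-bond units + 2 from the S atom = 6.
Since 6 = 4·1 + 2, the ring meets the 4n+2 criterion.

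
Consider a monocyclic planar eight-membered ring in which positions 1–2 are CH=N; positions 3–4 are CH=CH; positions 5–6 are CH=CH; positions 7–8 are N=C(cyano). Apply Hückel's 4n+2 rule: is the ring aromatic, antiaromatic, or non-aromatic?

Check conjugation: every atom in a ring double bond is sp² and brings one electron to the p orbital; each sp² =N– keeps its lone pair in-plane and puts one electron into the π system — every position has a p orbital, so the cyclic π system is continuous.
Tallying contributions gives 4 × 2 = 8 from the 4 double-bond units.
A 4n π count (8, n = 2) in a planar conjugated ring means antiaromatic.

Antiaromatic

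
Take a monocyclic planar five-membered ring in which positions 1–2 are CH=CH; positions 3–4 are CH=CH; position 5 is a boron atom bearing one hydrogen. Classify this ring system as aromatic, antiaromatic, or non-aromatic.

Every ring atom contributes a p orbital perpendicular to the ring (the double-bond atoms are sp², each contributing one p electron; the boron has an empty p orbital), so the π system is cyclic and fully conjugated.
π-electron count: 2 × 2 = 4 from the double-bond units + 0 from the BH atom = 4.
With 4 = 4·1 π electrons, Hückel's rule classifies the planar ring as antiaromatic.
(The species described is borole.)

Antiaromatic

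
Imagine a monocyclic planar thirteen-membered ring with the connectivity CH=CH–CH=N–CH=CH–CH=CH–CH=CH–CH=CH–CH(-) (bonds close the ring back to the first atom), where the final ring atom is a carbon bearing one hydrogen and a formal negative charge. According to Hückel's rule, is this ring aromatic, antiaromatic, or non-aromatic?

Aromatic

The p orbitals form a continuous loop: each doubly-bonded ring atom is sp² with one p-orbital electron; each sp² =N– keeps its lone pair in-plane and puts one electron into the π system; the carbanion's lone pair occupies the p orbital. The ring is fully conjugated.
Adding the contributions, 6 × 2 = 12 from the double-bond units + 2 from the CH(-) atom = 14.
That gives a 4n+2 count (14, n = 3).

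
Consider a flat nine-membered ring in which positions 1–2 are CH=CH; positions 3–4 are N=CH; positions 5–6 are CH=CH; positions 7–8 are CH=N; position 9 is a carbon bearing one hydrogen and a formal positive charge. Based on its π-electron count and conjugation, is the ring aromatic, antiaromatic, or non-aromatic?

Check conjugation: each doubly-bonded ring atom is sp² with one p-orbital electron; each =N– nitrogen is pyridine-type (lone pair in the sp² plane, one electron in the p orbital); the carbocation has an empty p orbital — every position has a p orbital, so the cyclic π system is continuous.
Counting π electrons: 4 × 2 = 8 from the double-bond units + 0 from the CH(+) atom = 8.
With 8 = 4·2 π electrons, Hückel's rule classifies the planar ring as antiaromatic.

Antiaromatic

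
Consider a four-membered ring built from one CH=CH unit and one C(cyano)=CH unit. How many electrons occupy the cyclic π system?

4

Check conjugation: each doubly-bonded ring atom is sp² with one p-orbital electron — every position has a p orbital, so the cyclic π system is continuous.
Tallying contributions gives 2 × 2 = 4 from the 2 double-bond units.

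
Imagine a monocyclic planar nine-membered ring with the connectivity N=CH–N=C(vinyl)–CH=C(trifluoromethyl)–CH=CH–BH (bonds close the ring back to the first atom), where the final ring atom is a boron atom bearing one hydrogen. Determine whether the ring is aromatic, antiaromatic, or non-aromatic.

The p orbitals form a continuous loop: each doubly-bonded ring atom is sp² with one p-orbital electron; the doubly-bonded nitrogens are pyridine-type — their lone pairs lie in the ring plane, leaving one electron in the p orbital; the boron has an empty p orbital. The ring is fully conjugated.
Adding the contributions, 4 × 2 = 8 from the double-bond units + 0 from the BH atom = 8.
8 = 4(2); a planar, fully conjugated 4n system is antiaromatic.

Antiaromatic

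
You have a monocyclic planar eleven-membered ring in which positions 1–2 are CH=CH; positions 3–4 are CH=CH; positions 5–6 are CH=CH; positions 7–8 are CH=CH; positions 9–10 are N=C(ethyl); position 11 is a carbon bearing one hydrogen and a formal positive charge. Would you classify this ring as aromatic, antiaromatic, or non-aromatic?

Aromatic

Check conjugation: each doubly-bonded ring atom is sp² with one p-orbital electron; each sp² =N– keeps its lone pair in-plane and puts one electron into the π system; the carbocation has an empty p orbital — every position has a p orbital, so the cyclic π system is continuous.
π-electron count: 5 × 2 = 10 from the double-bond units + 0 from the CH(+) atom = 10.
10 = 4(2) + 2, which satisfies Hückel's 4n+2 rule.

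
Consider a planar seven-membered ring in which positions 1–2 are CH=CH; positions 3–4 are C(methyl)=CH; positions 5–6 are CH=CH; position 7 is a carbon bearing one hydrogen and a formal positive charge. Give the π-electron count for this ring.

6

Every ring atom contributes a p orbital perpendicular to the ring (the double-bond atoms are sp², each contributing one p electron; the carbocation has an empty p orbital), so the π system is cyclic and fully conjugated.
Tallying contributions gives 3 × 2 = 6 from the double-bond units + 0 from the CH(+) atom = 6.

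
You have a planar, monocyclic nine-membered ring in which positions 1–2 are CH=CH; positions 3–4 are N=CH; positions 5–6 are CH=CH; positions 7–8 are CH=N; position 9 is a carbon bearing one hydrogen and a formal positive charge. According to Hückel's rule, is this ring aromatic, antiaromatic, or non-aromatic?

Antiaromatic

All ring atoms are sp² and supply a p orbital to the ring (each doubly-bonded ring atom is sp² with one p-orbital electron; each =N– nitrogen is pyridine-type (lone pair in the sp² plane, one electron in the p orbital); the carbocation has an empty p orbital); the conjugation is uninterrupted.
Tallying contributions gives 4 × 2 = 8 from the double-bond units + 0 from the CH(+) atom = 8.
8 is a 4n count (n = 2), so the planar conjugated ring is antiaromatic.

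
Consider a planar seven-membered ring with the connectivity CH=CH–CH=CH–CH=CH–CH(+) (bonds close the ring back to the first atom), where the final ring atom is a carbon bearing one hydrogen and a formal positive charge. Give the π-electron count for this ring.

The p orbitals form a continuous loop: each doubly-bonded ring atom is sp² with one p-orbital electron; the carbocation has an empty p orbital. The ring is fully conjugated.
Tallying contributions gives 3 × 2 = 6 from the double-bond units + 0 from the CH(+) atom = 6.

6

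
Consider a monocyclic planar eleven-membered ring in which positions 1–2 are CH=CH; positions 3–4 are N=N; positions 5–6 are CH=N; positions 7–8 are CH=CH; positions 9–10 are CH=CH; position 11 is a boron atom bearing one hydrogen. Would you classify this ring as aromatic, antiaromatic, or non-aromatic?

Aromatic

All ring atoms are sp² and supply a p orbital to the ring (the double-bond atoms are sp², each contributing one p electron; each sp² =N– keeps its lone pair in-plane and puts one electron into the π system; the boron has an empty p orbital); the conjugation is uninterrupted.
Adding the contributions, 5 × 2 = 10 from the double-bond units + 0 from the BH atom = 10.
With 10 π electrons (n = 2), the Hückel 4n+2 condition holds.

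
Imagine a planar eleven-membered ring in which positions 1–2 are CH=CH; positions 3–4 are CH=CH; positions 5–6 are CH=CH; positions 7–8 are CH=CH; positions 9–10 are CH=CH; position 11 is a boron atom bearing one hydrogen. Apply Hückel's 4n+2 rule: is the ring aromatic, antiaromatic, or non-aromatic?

Aromatic

The p orbitals form a continuous loop: each doubly-bonded ring atom is sp² with one p-orbital electron; the boron has an empty p orbital. The ring is fully conjugated.
Counting π electrons: 5 × 2 = 10 from the double-bond units + 0 from the BH atom = 10.
With 10 π electrons (n = 2), the Hückel 4n+2 condition holds.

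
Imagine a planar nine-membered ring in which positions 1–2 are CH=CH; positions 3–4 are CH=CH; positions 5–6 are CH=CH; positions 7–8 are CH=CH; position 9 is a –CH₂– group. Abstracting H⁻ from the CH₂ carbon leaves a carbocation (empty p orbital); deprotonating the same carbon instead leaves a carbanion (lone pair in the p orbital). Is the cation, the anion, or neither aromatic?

The anion

Both ions have a continuous loop of p orbitals — each ring atom is sp².
Cation: 4 × 2 + 0 = 8 π electrons → 4(2), antiaromatic.
Anion: 4 × 2 + 2 = 10 π electrons → 4(2)+2, aromatic.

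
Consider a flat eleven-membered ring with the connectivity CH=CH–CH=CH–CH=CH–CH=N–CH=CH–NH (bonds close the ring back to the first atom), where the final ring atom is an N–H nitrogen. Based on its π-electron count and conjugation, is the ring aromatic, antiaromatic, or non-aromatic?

Check conjugation: each doubly-bonded ring atom is sp² with one p-orbital electron; each =N– nitrogen is pyridine-type (lone pair in the sp² plane, one electron in the p orbital); the pyrrole-type nitrogen donates its lone pair from the p orbital — every position has a p orbital, so the cyclic π system is continuous.
Tallying contributions gives 5 × 2 = 10 from the double-bond units + 2 from the NH atom = 12.
12 is a 4n count (n = 3), so the planar conjugated ring is antiaromatic.

Antiaromatic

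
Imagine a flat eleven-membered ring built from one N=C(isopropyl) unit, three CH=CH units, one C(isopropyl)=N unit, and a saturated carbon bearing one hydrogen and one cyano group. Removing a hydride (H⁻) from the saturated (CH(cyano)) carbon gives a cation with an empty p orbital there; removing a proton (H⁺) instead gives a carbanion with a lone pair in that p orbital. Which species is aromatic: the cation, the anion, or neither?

Once that carbon is sp², every ring atom has a p orbital and both ions are fully conjugated.
Cation: 5 × 2 + 0 = 10 π electrons → 4(2)+2, aromatic.
Anion: 5 × 2 + 2 = 12 π electrons → 4(3), antiaromatic.

The cation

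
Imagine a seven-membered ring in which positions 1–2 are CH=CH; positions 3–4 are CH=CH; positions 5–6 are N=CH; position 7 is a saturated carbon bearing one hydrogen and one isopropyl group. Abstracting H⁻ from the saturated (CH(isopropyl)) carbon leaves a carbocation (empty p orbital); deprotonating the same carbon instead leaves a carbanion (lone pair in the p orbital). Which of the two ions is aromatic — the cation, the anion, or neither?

In both ions every ring atom is sp² and contributes a p orbital, so both rings are fully conjugated.
Cation: 3 × 2 + 0 = 6 π electrons → 4(1)+2, aromatic.
Anion: 3 × 2 + 2 = 8 π electrons → 4(2), antiaromatic.

The cation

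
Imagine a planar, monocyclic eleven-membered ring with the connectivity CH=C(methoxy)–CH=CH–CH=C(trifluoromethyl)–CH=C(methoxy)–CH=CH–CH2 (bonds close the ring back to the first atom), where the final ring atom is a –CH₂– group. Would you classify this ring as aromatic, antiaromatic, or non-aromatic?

The CH2 carbon is saturated: the tetrahedral CH₂ carbon is sp³ and has no p orbital in the ring π system. Conjugation is not continuous around the ring.
Broken conjugation rules out both aromaticity and antiaromaticity.

Non-aromatic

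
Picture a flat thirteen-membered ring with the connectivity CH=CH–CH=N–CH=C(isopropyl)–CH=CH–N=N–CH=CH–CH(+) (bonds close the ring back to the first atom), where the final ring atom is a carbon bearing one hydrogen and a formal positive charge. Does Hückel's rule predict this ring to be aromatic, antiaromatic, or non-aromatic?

The p orbitals form a continuous loop: each doubly-bonded ring atom is sp² with one p-orbital electron; each =N– nitrogen is pyridine-type (lone pair in the sp² plane, one electron in the p orbital); the carbocation has an empty p orbital. The ring is fully conjugated.
π-electron count: 6 × 2 = 12 from the double-bond units + 0 from the CH(+) atom = 12.
With 12 = 4·3 π electrons, Hückel's rule classifies the planar ring as antiaromatic.

Antiaromatic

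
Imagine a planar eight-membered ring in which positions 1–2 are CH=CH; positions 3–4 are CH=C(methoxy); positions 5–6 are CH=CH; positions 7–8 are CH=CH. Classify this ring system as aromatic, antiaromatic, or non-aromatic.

Antiaromatic

All ring atoms are sp² and supply a p orbital to the ring (the double-bond atoms are sp², each contributing one p electron); the conjugation is uninterrupted.
π-electron count: 4 × 2 = 8 from the 4 double-bond units.
A 4n π count (8, n = 2) in a planar conjugated ring means antiaromatic.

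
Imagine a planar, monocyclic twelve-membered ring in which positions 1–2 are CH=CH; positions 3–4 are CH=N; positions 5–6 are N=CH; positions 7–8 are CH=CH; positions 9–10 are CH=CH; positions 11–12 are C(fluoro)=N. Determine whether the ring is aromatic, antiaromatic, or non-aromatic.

The p orbitals form a continuous loop: the double-bond atoms are sp², each contributing one p electron; the doubly-bonded nitrogens are pyridine-type — their lone pairs lie in the ring plane, leaving one electron in the p orbital. The ring is fully conjugated.
π-electron count: 6 × 2 = 12 from the 6 double-bond units.
With 12 = 4·3 π electrons, Hückel's rule classifies the planar ring as antiaromatic.

Antiaromatic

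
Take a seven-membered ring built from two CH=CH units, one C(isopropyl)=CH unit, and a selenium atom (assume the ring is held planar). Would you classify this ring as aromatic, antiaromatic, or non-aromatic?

Every ring atom contributes a p orbital perpendicular to the ring (each doubly-bonded ring atom is sp² with one p-orbital electron; the selenium donates one lone pair from its p orbital), so the π system is cyclic and fully conjugated.
Adding the contributions, 3 × 2 = 6 from the double-bond units + 2 from the Se atom = 8.
A 4n π count (8, n = 2) in a planar conjugated ring means antiaromatic.

Antiaromatic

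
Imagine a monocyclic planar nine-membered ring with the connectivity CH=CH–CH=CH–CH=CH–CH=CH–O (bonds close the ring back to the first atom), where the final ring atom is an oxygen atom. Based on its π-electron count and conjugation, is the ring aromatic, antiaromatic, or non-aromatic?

All ring atoms are sp² and supply a p orbital to the ring (each doubly-bonded ring atom is sp² with one p-orbital electron; the oxygen donates one lone pair from its p orbital); the conjugation is uninterrupted.
Tallying contributions gives 4 × 2 = 8 from the double-bond units + 2 from the O atom = 10.
That gives a 4n+2 count (10, n = 2).

Aromatic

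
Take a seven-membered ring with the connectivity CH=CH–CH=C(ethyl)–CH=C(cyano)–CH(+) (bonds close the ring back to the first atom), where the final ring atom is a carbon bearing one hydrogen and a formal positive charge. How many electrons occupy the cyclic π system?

6

Check conjugation: each doubly-bonded ring atom is sp² with one p-orbital electron; the carbocation has an empty p orbital — every position has a p orbital, so the cyclic π system is continuous.
π-electron count: 3 × 2 = 6 from the double-bond units + 0 from the CH(+) atom = 6.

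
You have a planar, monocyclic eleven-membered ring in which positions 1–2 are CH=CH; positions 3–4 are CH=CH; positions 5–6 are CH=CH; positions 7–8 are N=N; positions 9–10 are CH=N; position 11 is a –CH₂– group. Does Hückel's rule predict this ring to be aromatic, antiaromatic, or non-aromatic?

Non-aromatic

At the CH2 position, the tetrahedral CH₂ carbon is sp³ and has no p orbital in the ring π system; the ring's p-orbital overlap is broken there.
Broken conjugation rules out both aromaticity and antiaromaticity.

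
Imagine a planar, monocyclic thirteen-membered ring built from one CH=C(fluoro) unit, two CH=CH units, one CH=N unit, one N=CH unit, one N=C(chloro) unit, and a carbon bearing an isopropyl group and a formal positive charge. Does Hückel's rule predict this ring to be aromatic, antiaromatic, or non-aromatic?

Every ring atom contributes a p orbital perpendicular to the ring (the double-bond atoms are sp², each contributing one p electron; each sp² =N– keeps its lone pair in-plane and puts one electron into the π system; the carbocation has an empty p orbital), so the π system is cyclic and fully conjugated.
Adding the contributions, 6 × 2 = 12 from the double-bond units + 0 from the C(isopropyl)(+) atom = 12.
A 4n π count (12, n = 3) in a planar conjugated ring means antiaromatic.

Antiaromatic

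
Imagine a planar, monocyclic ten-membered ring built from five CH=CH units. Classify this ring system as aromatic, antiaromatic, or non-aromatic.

All ring atoms are sp² and supply a p orbital to the ring (each doubly-bonded ring atom is sp² with one p-orbital electron); the conjugation is uninterrupted.
Adding the contributions, 5 × 2 = 10 from the 5 double-bond units.
Since 10 = 4·2 + 2, the ring meets the 4n+2 criterion.

Aromatic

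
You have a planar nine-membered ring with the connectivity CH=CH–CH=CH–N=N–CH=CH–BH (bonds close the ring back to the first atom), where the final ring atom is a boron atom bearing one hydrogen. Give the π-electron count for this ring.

8

The p orbitals form a continuous loop: every atom in a ring double bond is sp² and brings one electron to the p orbital; each =N– nitrogen is pyridine-type (lone pair in the sp² plane, one electron in the p orbital); the boron has an empty p orbital. The ring is fully conjugated.
Counting π electrons: 4 × 2 = 8 from the double-bond units + 0 from the BH atom = 8.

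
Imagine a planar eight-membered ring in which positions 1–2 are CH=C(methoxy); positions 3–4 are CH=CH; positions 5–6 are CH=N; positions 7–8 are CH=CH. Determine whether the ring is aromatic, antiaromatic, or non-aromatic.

Antiaromatic

The p orbitals form a continuous loop: the double-bond atoms are sp², each contributing one p electron; each =N– nitrogen is pyridine-type (lone pair in the sp² plane, one electron in the p orbital). The ring is fully conjugated.
Adding the contributions, 4 × 2 = 8 from the 4 double-bond units.
8 = 4(2); a planar, fully conjugated 4n system is antiaromatic.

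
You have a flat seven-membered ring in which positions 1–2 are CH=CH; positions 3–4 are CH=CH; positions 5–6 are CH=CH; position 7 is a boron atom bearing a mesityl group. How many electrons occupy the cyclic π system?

6

All ring atoms are sp² and supply a p orbital to the ring (the double-bond atoms are sp², each contributing one p electron; the boron has an empty p orbital); the conjugation is uninterrupted.
Counting π electrons: 3 × 2 = 6 from the double-bond units + 0 from the B(mesityl) atom = 6.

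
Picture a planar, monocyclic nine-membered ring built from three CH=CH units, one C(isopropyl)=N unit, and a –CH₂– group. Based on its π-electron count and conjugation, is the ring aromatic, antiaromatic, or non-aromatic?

Non-aromatic

At the CH2 position, the tetrahedral CH₂ carbon is sp³ and has no p orbital in the ring π system; the ring's p-orbital overlap is broken there.
Without a continuous loop of overlapping p orbitals the Hückel electron count never comes into play.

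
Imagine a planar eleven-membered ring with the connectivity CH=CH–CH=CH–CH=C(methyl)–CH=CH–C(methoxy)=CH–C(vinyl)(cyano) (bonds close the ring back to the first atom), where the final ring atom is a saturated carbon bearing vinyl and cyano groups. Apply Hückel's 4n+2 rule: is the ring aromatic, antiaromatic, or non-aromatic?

Non-aromatic

The C(vinyl)(cyano) position has four σ bonds — that saturated carbon is sp³ and has no p orbital in the ring π system — so the cyclic conjugation is interrupted.
Without a continuous loop of overlapping p orbitals the Hückel electron count never comes into play.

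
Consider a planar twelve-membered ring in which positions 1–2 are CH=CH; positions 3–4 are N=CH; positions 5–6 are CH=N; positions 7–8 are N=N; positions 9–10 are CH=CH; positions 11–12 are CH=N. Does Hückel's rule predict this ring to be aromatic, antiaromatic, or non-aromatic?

The p orbitals form a continuous loop: the double-bond atoms are sp², each contributing one p electron; each sp² =N– keeps its lone pair in-plane and puts one electron into the π system. The ring is fully conjugated.
Adding the contributions, 6 × 2 = 12 from the 6 double-bond units.
With 12 = 4·3 π electrons, Hückel's rule classifies the planar ring as antiaromatic.

Antiaromatic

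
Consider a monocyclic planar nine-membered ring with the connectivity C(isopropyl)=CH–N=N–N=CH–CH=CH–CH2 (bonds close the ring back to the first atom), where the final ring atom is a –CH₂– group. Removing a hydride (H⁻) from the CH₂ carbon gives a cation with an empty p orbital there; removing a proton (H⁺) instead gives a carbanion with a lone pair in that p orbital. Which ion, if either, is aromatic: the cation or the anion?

The anion

Both ions have a continuous loop of p orbitals — each ring atom is sp².
Cation: 4 × 2 + 0 = 8 π electrons → 4(2), antiaromatic.
Anion: 4 × 2 + 2 = 10 π electrons → 4(2)+2, aromatic.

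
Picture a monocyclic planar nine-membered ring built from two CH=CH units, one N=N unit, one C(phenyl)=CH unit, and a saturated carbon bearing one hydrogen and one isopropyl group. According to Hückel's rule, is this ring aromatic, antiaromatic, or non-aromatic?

Non-aromatic

The CH(isopropyl) carbon is saturated: that saturated carbon is sp³ and has no p orbital in the ring π system. Conjugation is not continuous around the ring.
Hückel's rule only applies to fully conjugated rings, so this one is simply non-aromatic.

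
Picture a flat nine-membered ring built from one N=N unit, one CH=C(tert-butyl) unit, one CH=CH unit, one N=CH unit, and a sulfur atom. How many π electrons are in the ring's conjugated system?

10

The p orbitals form a continuous loop: the double-bond atoms are sp², each contributing one p electron; the doubly-bonded nitrogens are pyridine-type — their lone pairs lie in the ring plane, leaving one electron in the p orbital; the sulfur donates one lone pair from its p orbital. The ring is fully conjugated.
Counting π electrons: 4 × 2 = 8 from the double-bond units + 2 from the S atom = 10.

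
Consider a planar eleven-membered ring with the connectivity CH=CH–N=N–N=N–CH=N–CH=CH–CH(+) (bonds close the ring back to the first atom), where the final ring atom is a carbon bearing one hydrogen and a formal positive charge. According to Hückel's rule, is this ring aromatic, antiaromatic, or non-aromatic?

All ring atoms are sp² and supply a p orbital to the ring (every atom in a ring double bond is sp² and brings one electron to the p orbital; each =N– nitrogen is pyridine-type (lone pair in the sp² plane, one electron in the p orbital); the carbocation has an empty p orbital); the conjugation is uninterrupted.
Counting π electrons: 5 × 2 = 10 from the double-bond units + 0 from the CH(+) atom = 10.
That gives a 4n+2 count (10, n = 2).

Aromatic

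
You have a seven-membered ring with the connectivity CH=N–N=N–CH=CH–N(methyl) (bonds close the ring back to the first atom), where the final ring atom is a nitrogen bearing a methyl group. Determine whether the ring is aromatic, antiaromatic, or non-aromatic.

The p orbitals form a continuous loop: the double-bond atoms are sp², each contributing one p electron; each =N– nitrogen is pyridine-type (lone pair in the sp² plane, one electron in the p orbital); the pyrrole-type nitrogen donates its lone pair from the p orbital. The ring is fully conjugated.
Tallying contributions gives 3 × 2 = 6 from the double-bond units + 2 from the N(methyl) atom = 8.
A 4n π count (8, n = 2) in a planar conjugated ring means antiaromatic.

Antiaromatic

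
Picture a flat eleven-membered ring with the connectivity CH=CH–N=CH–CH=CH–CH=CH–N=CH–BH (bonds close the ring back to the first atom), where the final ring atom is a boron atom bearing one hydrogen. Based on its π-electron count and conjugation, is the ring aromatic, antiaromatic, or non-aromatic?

Aromatic

Check conjugation: the double-bond atoms are sp², each contributing one p electron; each =N– nitrogen is pyridine-type (lone pair in the sp² plane, one electron in the p orbital); the boron has an empty p orbital — every position has a p orbital, so the cyclic π system is continuous.
π-electron count: 5 × 2 = 10 from the double-bond units + 0 from the BH atom = 10.
Since 10 = 4·2 + 2, the ring meets the 4n+2 criterion.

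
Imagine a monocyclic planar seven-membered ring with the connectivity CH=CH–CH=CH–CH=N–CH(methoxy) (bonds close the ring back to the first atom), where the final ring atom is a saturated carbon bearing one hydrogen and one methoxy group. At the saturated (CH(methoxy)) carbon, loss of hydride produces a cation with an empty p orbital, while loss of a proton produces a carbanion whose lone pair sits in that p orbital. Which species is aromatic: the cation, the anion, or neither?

Both ions have a continuous loop of p orbitals — each ring atom is sp².
Cation: 3 × 2 + 0 = 6 π electrons → 4(1)+2, aromatic.
Anion: 3 × 2 + 2 = 8 π electrons → 4(2), antiaromatic.

The cation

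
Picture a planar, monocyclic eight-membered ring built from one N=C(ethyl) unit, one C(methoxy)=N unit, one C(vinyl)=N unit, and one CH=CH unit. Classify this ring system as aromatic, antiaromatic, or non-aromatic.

Antiaromatic

Every ring atom contributes a p orbital perpendicular to the ring (each doubly-bonded ring atom is sp² with one p-orbital electron; each =N– nitrogen is pyridine-type (lone pair in the sp² plane, one electron in the p orbital)), so the π system is cyclic and fully conjugated.
π-electron count: 4 × 2 = 8 from the 4 double-bond units.
With 8 = 4·2 π electrons, Hückel's rule classifies the planar ring as antiaromatic.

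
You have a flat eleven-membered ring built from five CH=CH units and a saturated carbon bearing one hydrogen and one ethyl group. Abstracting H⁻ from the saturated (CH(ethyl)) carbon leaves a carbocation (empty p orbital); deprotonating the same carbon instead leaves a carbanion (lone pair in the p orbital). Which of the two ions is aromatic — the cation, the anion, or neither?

The cation

Once that carbon is sp², every ring atom has a p orbital and both ions are fully conjugated.
Cation: 5 × 2 + 0 = 10 π electrons → 4(2)+2, aromatic.
Anion: 5 × 2 + 2 = 12 π electrons → 4(3), antiaromatic.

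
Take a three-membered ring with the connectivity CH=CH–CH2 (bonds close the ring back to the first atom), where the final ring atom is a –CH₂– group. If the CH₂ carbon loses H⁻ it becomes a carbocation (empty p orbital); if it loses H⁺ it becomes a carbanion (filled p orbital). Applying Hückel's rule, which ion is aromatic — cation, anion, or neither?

In both ions every ring atom is sp² and contributes a p orbital, so both rings are fully conjugated.
Cation: 1 × 2 + 0 = 2 π electrons → 4(0)+2, aromatic.
Anion: 1 × 2 + 2 = 4 π electrons → 4(1), antiaromatic.

The cation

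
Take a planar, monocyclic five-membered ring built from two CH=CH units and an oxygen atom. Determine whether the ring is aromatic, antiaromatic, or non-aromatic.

Every ring atom contributes a p orbital perpendicular to the ring (every atom in a ring double bond is sp² and brings one electron to the p orbital; the oxygen donates one lone pair from its p orbital), so the π system is cyclic and fully conjugated.
Counting π electrons: 2 × 2 = 4 from the double-bond units + 2 from the O atom = 6.
6 = 4(1) + 2, which satisfies Hückel's 4n+2 rule.

Aromatic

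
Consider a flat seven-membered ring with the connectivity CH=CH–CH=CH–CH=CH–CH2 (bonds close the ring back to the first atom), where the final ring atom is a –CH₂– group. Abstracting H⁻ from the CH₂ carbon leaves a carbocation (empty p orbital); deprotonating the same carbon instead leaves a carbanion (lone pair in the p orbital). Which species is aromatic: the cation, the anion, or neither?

In either ion the ring is fully conjugated: every atom, including the new sp² carbon, supplies a p orbital.
Cation: 3 × 2 + 0 = 6 π electrons → 4(1)+2, aromatic.
Anion: 3 × 2 + 2 = 8 π electrons → 4(2), antiaromatic.

The cation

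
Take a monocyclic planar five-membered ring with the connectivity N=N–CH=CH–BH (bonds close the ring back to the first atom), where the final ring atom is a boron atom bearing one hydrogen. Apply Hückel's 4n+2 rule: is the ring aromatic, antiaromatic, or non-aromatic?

Antiaromatic

Check conjugation: the double-bond atoms are sp², each contributing one p electron; the doubly-bonded nitrogens are pyridine-type — their lone pairs lie in the ring plane, leaving one electron in the p orbital; the boron has an empty p orbital — every position has a p orbital, so the cyclic π system is continuous.
Counting π electrons: 2 × 2 = 4 from the double-bond units + 0 from the BH atom = 4.
4 = 4(1); a planar, fully conjugated 4n system is antiaromatic.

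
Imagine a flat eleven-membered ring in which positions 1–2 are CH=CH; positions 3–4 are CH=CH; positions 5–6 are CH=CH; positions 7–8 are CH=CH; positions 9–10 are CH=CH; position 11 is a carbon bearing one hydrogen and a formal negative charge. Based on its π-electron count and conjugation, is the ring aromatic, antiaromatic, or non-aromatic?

Every ring atom contributes a p orbital perpendicular to the ring (each doubly-bonded ring atom is sp² with one p-orbital electron; the carbanion's lone pair occupies the p orbital), so the π system is cyclic and fully conjugated.
Tallying contributions gives 5 × 2 = 10 from the double-bond units + 2 from the CH(-) atom = 12.
12 is a 4n count (n = 3), so the planar conjugated ring is antiaromatic.

Antiaromatic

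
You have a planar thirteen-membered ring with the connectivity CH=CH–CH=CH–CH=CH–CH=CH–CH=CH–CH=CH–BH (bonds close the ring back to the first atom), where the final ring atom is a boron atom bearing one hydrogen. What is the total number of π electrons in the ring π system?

12

All ring atoms are sp² and supply a p orbital to the ring (every atom in a ring double bond is sp² and brings one electron to the p orbital; the boron has an empty p orbital); the conjugation is uninterrupted.
Counting π electrons: 6 × 2 = 12 from the double-bond units + 0 from the BH atom = 12.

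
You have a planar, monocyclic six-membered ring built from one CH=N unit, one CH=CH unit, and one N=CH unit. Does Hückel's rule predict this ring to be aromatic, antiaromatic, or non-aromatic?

Aromatic

Check conjugation: every atom in a ring double bond is sp² and brings one electron to the p orbital; each =N– nitrogen is pyridine-type (lone pair in the sp² plane, one electron in the p orbital) — every position has a p orbital, so the cyclic π system is continuous.
Tallying contributions gives 3 × 2 = 6 from the 3 double-bond units.
Since 6 = 4·1 + 2, the ring meets the 4n+2 criterion.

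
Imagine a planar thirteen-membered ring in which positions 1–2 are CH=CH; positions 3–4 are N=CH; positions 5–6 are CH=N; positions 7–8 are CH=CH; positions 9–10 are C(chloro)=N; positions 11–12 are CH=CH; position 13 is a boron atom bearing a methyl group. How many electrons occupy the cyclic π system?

The p orbitals form a continuous loop: every atom in a ring double bond is sp² and brings one electron to the p orbital; each =N– nitrogen is pyridine-type (lone pair in the sp² plane, one electron in the p orbital); the boron has an empty p orbital. The ring is fully conjugated.
Tallying contributions gives 6 × 2 = 12 from the double-bond units + 0 from the B(methyl) atom = 12.

12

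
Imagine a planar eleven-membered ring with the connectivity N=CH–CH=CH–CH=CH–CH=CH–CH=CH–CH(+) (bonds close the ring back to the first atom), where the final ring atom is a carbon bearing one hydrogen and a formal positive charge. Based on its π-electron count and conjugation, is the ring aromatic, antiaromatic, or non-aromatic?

Check conjugation: each doubly-bonded ring atom is sp² with one p-orbital electron; the doubly-bonded nitrogens are pyridine-type — their lone pairs lie in the ring plane, leaving one electron in the p orbital; the carbocation has an empty p orbital — every position has a p orbital, so the cyclic π system is continuous.
π-electron count: 5 × 2 = 10 from the double-bond units + 0 from the CH(+) atom = 10.
10 = 4(2) + 2, which satisfies Hückel's 4n+2 rule.

Aromatic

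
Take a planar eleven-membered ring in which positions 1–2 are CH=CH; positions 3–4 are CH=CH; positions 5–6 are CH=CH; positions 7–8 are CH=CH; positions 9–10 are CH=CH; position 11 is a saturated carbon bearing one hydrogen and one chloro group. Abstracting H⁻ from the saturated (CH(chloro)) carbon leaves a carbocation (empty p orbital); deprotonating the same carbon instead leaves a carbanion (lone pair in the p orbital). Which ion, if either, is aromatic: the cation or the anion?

The cation

Both ions have a continuous loop of p orbitals — each ring atom is sp².
Cation: 5 × 2 + 0 = 10 π electrons → 4(2)+2, aromatic.
Anion: 5 × 2 + 2 = 12 π electrons → 4(3), antiaromatic.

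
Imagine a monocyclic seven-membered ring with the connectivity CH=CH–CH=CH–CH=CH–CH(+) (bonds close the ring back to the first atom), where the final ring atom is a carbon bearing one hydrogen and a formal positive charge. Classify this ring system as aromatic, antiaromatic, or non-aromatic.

Aromatic

Check conjugation: each doubly-bonded ring atom is sp² with one p-orbital electron; the carbocation has an empty p orbital — every position has a p orbital, so the cyclic π system is continuous.
Counting π electrons: 3 × 2 = 6 from the double-bond units + 0 from the CH(+) atom = 6.
Since 6 = 4·1 + 2, the ring meets the 4n+2 criterion.
(The species described is the tropylium cation.)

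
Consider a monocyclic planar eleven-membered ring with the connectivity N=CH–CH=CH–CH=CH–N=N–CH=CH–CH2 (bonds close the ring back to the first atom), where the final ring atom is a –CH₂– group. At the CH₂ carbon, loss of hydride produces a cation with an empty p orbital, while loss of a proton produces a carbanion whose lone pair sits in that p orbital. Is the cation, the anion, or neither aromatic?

In either ion the ring is fully conjugated: every atom, including the new sp² carbon, supplies a p orbital.
Cation: 5 × 2 + 0 = 10 π electrons → 4(2)+2, aromatic.
Anion: 5 × 2 + 2 = 12 π electrons → 4(3), antiaromatic.

The cation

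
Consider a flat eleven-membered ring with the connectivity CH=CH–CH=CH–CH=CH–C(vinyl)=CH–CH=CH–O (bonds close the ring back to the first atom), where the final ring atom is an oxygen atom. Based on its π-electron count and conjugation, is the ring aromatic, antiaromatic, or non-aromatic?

Antiaromatic

Every ring atom contributes a p orbital perpendicular to the ring (each doubly-bonded ring atom is sp² with one p-orbital electron; the oxygen donates one lone pair from its p orbital), so the π system is cyclic and fully conjugated.
Tallying contributions gives 5 × 2 = 10 from the double-bond units + 2 from the O atom = 12.
12 = 4(3); a planar, fully conjugated 4n system is antiaromatic.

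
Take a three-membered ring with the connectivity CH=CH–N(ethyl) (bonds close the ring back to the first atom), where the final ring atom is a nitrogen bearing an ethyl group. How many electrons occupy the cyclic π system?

Every ring atom contributes a p orbital perpendicular to the ring (the double-bond atoms are sp², each contributing one p electron; the pyrrole-type nitrogen donates its lone pair from the p orbital), so the π system is cyclic and fully conjugated.
Counting π electrons: 1 × 2 = 2 from the double-bond unit + 2 from the N(ethyl) atom = 4.

4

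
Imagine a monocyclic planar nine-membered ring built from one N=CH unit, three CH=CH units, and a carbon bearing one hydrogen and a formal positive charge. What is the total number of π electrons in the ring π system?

8

All ring atoms are sp² and supply a p orbital to the ring (the double-bond atoms are sp², each contributing one p electron; the doubly-bonded nitrogens are pyridine-type — their lone pairs lie in the ring plane, leaving one electron in the p orbital; the carbocation has an empty p orbital); the conjugation is uninterrupted.
Tallying contributions gives 4 × 2 = 8 from the double-bond units + 0 from the CH(+) atom = 8.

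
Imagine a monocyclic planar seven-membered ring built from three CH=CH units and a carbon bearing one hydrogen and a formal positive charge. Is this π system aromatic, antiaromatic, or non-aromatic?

Every ring atom contributes a p orbital perpendicular to the ring (every atom in a ring double bond is sp² and brings one electron to the p orbital; the carbocation has an empty p orbital), so the π system is cyclic and fully conjugated.
Adding the contributions, 3 × 2 = 6 from the double-bond units + 0 from the CH(+) atom = 6.
6 = 4(1) + 2, which satisfies Hückel's 4n+2 rule.
(The species described is the tropylium cation.)

Aromatic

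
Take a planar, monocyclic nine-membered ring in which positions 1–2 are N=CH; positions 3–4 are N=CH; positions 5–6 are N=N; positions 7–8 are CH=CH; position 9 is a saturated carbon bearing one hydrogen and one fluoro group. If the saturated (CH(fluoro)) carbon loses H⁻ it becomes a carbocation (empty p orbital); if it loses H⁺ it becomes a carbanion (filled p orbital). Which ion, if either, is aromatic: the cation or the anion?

The anion

In either ion the ring is fully conjugated: every atom, including the new sp² carbon, supplies a p orbital.
Cation: 4 × 2 + 0 = 8 π electrons → 4(2), antiaromatic.
Anion: 4 × 2 + 2 = 10 π electrons → 4(2)+2, aromatic.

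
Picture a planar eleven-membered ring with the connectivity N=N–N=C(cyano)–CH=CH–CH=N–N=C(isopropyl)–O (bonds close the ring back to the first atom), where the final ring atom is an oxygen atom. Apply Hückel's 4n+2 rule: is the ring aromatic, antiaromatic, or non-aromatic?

Antiaromatic

The p orbitals form a continuous loop: the double-bond atoms are sp², each contributing one p electron; the doubly-bonded nitrogens are pyridine-type — their lone pairs lie in the ring plane, leaving one electron in the p orbital; the oxygen donates one lone pair from its p orbital. The ring is fully conjugated.
π-electron count: 5 × 2 = 10 from the double-bond units + 2 from the O atom = 12.
With 12 = 4·3 π electrons, Hückel's rule classifies the planar ring as antiaromatic.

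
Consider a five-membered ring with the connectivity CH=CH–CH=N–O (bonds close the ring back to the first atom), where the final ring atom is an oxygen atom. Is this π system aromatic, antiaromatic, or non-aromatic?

Every ring atom contributes a p orbital perpendicular to the ring (each doubly-bonded ring atom is sp² with one p-orbital electron; each sp² =N– keeps its lone pair in-plane and puts one electron into the π system; the oxygen donates one lone pair from its p orbital), so the π system is cyclic and fully conjugated.
Counting π electrons: 2 × 2 = 4 from the double-bond units + 2 from the O atom = 6.
Since 6 = 4·1 + 2, the ring meets the 4n+2 criterion.

Aromatic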